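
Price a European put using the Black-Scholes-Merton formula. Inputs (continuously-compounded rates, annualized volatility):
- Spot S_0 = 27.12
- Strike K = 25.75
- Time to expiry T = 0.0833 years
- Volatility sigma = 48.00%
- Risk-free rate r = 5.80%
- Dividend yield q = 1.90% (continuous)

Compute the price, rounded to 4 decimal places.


d1 = (ln(S/K) + (r - q + 0.5*sigma^2) * T) / (sigma * sqrt(T)) = 0.46689332
d2 = d1 - sigma * sqrt(T) = 0.32835697
exp(-rT) = 0.99518025; exp(-qT) = 0.99841855
P = K * exp(-rT) * N(-d2) - S_0 * exp(-qT) * N(-d1)
N(-d1) = 0.32028810; N(-d2) = 0.37132089
P = 25.7500 * 0.99518025 * 0.37132089 - 27.1200 * 0.99841855 * 0.32028810 = 0.8430

Answer: Price = 0.8430


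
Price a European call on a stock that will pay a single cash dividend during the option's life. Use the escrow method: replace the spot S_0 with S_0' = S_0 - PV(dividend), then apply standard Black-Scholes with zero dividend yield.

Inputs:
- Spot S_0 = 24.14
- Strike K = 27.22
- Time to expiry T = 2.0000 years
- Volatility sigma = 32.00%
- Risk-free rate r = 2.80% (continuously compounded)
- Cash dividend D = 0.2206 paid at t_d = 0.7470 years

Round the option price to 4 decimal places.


PV(D) = D * exp(-r * t_d) = 0.2206 * 0.97930122 = 0.21603385
S_0' = S_0 - PV(D) = 24.1400 - 0.21603385 = 23.92396615
d1 = (ln(S_0'/K) + (r + sigma^2/2)*T) / (sigma*sqrt(T)) = 0.06480794
d2 = d1 - sigma*sqrt(T) = -0.38774040
exp(-rT) = 0.94553914
N(d1) = 0.52583654; N(d2) = 0.34910408
C = S_0' * N(d1) - K * exp(-rT) * N(d2) = 23.92396615 * 0.52583654 - 27.2200 * 0.94553914 * 0.34910408 = 3.5950

Answer: Price = 3.5950


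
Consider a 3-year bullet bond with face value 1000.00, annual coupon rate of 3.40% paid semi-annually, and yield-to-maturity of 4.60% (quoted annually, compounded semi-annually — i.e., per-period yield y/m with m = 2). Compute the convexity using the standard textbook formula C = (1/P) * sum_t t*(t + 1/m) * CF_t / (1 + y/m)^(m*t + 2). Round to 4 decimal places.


Answer: Convexity = 9.4773

Derivation:
Coupon per period c = face * coupon_rate / m = 17.000000
Periods per year m = 2; per-period yield y/m = 0.023000
Number of cashflows N = 6
Cashflows (t years, CF_t, discount factor 1/(1+y/m)^(m*t), PV):
  t = 0.5000: CF_t = 17.000000, DF = 0.977517, PV = 16.617791
  t = 1.0000: CF_t = 17.000000, DF = 0.955540, PV = 16.244175
  t = 1.5000: CF_t = 17.000000, DF = 0.934056, PV = 15.878959
  t = 2.0000: CF_t = 17.000000, DF = 0.913056, PV = 15.521954
  t = 2.5000: CF_t = 17.000000, DF = 0.892528, PV = 15.172975
  t = 3.0000: CF_t = 1017.000000, DF = 0.872461, PV = 887.293195
Price P = sum_t PV_t = 966.729048
Convexity numerator sum_t t*(t + 1/m) * CF_t / (1+y/m)^(m*t + 2):
  t = 0.5000: term = 7.939479
  t = 1.0000: term = 23.282931
  t = 1.5000: term = 45.518926
  t = 2.0000: term = 74.159215
  t = 2.5000: term = 108.737852
  t = 3.0000: term = 8902.360608
Convexity = (1/P) * sum = 9161.999011 / 966.729048 = 9.477318


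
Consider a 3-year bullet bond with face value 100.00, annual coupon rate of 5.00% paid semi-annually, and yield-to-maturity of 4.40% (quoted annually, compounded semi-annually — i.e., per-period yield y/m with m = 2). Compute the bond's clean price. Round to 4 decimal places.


Answer: Price = 101.6691

Derivation:
Coupon per period c = face * coupon_rate / m = 2.500000
Periods per year m = 2; per-period yield y/m = 0.022000
Number of cashflows N = 6
Cashflows (t years, CF_t, discount factor 1/(1+y/m)^(m*t), PV):
  t = 0.5000: CF_t = 2.500000, DF = 0.978474, PV = 2.446184
  t = 1.0000: CF_t = 2.500000, DF = 0.957411, PV = 2.393526
  t = 1.5000: CF_t = 2.500000, DF = 0.936801, PV = 2.342002
  t = 2.0000: CF_t = 2.500000, DF = 0.916635, PV = 2.291587
  t = 2.5000: CF_t = 2.500000, DF = 0.896903, PV = 2.242258
  t = 3.0000: CF_t = 102.500000, DF = 0.877596, PV = 89.953588
Price P = sum_t PV_t = 101.669146


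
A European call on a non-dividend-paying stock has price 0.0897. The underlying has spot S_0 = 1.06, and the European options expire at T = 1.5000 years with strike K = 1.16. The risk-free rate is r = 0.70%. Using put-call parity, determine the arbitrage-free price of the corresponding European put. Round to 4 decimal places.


Put-call parity: C - P = S_0 * exp(-qT) - K * exp(-rT).
S_0 * exp(-qT) = 1.0600 * 1.00000000 = 1.06000000
K * exp(-rT) = 1.1600 * 0.98955493 = 1.14788372
P = C - S*exp(-qT) + K*exp(-rT)
P = 0.0897 - 1.06000000 + 1.14788372 = 0.1776

Answer: Put price = 0.1776


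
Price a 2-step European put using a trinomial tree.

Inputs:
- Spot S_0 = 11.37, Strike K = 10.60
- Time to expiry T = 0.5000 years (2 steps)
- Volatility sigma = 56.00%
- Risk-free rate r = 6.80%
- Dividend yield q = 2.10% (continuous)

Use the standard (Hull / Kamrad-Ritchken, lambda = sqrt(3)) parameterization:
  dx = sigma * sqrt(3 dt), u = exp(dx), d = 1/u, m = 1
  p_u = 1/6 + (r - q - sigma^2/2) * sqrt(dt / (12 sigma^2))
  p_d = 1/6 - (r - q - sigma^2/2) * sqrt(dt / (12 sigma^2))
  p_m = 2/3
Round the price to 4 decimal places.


dt = T/N = 0.250000; dx = sigma*sqrt(3*dt) = 0.484974
u = exp(dx) = 1.624133; d = 1/u = 0.615713
p_u = 0.138366, p_m = 0.666667, p_d = 0.194967
Discount per step: exp(-r*dt) = 0.983144
Stock lattice S(k, j) with j the centered position index:
  k=0: S(0,+0) = 11.3700
  k=1: S(1,-1) = 7.0007; S(1,+0) = 11.3700; S(1,+1) = 18.4664
  k=2: S(2,-2) = 4.3104; S(2,-1) = 7.0007; S(2,+0) = 11.3700; S(2,+1) = 18.4664; S(2,+2) = 29.9919
Terminal payoffs V(N, j) = max(K - S_T, 0):
  V(2,-2) = 6.289604; V(2,-1) = 3.599342; V(2,+0) = 0.000000; V(2,+1) = 0.000000; V(2,+2) = 0.000000
Backward induction: V(k, j) = exp(-r*dt) * [p_u * V(k+1, j+1) + p_m * V(k+1, j) + p_d * V(k+1, j-1)]
  V(1,-1) = exp(-r*dt) * [p_u*0.000000 + p_m*3.599342 + p_d*6.289604] = 3.564710
  V(1,+0) = exp(-r*dt) * [p_u*0.000000 + p_m*0.000000 + p_d*3.599342] = 0.689925
  V(1,+1) = exp(-r*dt) * [p_u*0.000000 + p_m*0.000000 + p_d*0.000000] = 0.000000
  V(0,+0) = exp(-r*dt) * [p_u*0.000000 + p_m*0.689925 + p_d*3.564710] = 1.135483

Answer: Price = V(0,0) = 1.1355


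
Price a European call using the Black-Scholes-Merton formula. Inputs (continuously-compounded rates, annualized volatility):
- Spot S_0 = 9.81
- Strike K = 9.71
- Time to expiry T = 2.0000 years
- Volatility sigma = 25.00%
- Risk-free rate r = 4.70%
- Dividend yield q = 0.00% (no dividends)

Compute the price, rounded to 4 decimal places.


Answer: Price = 1.8498

Derivation:
d1 = (ln(S/K) + (r - q + 0.5*sigma^2) * T) / (sigma * sqrt(T)) = 0.47162888
d2 = d1 - sigma * sqrt(T) = 0.11807549
exp(-rT) = 0.91028276; exp(-qT) = 1.00000000
C = S_0 * exp(-qT) * N(d1) - K * exp(-rT) * N(d2)
N(d1) = 0.68140415; N(d2) = 0.54699608
C = 9.8100 * 1.00000000 * 0.68140415 - 9.7100 * 0.91028276 * 0.54699608 = 1.8498


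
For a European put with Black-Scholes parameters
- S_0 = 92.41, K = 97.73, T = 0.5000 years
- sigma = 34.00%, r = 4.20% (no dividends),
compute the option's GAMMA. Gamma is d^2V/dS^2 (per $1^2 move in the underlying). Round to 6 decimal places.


Answer: Gamma = 0.017951

Derivation:
d1 = -0.0252619157; d2 = -0.2656782213
phi(d1) = 0.3988150053; exp(-qT) = 1.0000000000; exp(-rT) = 0.9792189646
Gamma = exp(-qT) * phi(d1) / (S * sigma * sqrt(T)) = 1.0000000000 * 0.3988150053 / (92.4100 * 0.3400 * 0.7071067812) = 0.017951


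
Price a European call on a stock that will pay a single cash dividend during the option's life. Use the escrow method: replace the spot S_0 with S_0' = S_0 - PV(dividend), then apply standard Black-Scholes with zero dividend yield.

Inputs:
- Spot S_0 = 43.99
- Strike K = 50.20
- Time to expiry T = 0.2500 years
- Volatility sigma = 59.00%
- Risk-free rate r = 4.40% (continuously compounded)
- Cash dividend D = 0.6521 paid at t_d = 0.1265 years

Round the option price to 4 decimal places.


PV(D) = D * exp(-r * t_d) = 0.6521 * 0.99444946 = 0.64848049
S_0' = S_0 - PV(D) = 43.9900 - 0.64848049 = 43.34151951
d1 = (ln(S_0'/K) + (r + sigma^2/2)*T) / (sigma*sqrt(T)) = -0.31319143
d2 = d1 - sigma*sqrt(T) = -0.60819143
exp(-rT) = 0.98906028
N(d1) = 0.37706762; N(d2) = 0.27153026
C = S_0' * N(d1) - K * exp(-rT) * N(d2) = 43.34151951 * 0.37706762 - 50.2000 * 0.98906028 * 0.27153026 = 2.8610

Answer: Price = 2.8610


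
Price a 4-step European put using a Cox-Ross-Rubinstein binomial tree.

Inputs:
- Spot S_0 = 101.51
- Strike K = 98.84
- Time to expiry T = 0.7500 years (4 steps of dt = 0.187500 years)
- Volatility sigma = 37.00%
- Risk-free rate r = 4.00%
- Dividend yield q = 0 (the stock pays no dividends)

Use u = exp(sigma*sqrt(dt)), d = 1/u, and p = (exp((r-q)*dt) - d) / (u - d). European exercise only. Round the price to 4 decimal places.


Answer: Price = V(0,0) = 9.6430

Derivation:
dt = T/N = 0.187500
u = exp(sigma*sqrt(dt)) = 1.173763; d = 1/u = 0.851961
p = (exp((r-q)*dt) - d) / (u - d) = 0.483426
Discount per step: exp(-r*dt) = 0.992528
Stock lattice S(k, i) with i counting down-moves:
  k=0: S(0,0) = 101.5100
  k=1: S(1,0) = 119.1487; S(1,1) = 86.4825
  k=2: S(2,0) = 139.8523; S(2,1) = 101.5100; S(2,2) = 73.6797
  k=3: S(3,0) = 164.1534; S(3,1) = 119.1487; S(3,2) = 86.4825; S(3,3) = 62.7723
  k=4: S(4,0) = 192.6772; S(4,1) = 139.8523; S(4,2) = 101.5100; S(4,3) = 73.6797; S(4,4) = 53.4795
Terminal payoffs V(N, i) = max(K - S_T, 0):
  V(4,0) = 0.000000; V(4,1) = 0.000000; V(4,2) = 0.000000; V(4,3) = 25.160256; V(4,4) = 45.360494
Backward induction: V(k, i) = exp(-r*dt) * [p * V(k+1, i) + (1-p) * V(k+1, i+1)].
  V(3,0) = exp(-r*dt) * [p*0.000000 + (1-p)*0.000000] = 0.000000
  V(3,1) = exp(-r*dt) * [p*0.000000 + (1-p)*0.000000] = 0.000000
  V(3,2) = exp(-r*dt) * [p*0.000000 + (1-p)*25.160256] = 12.900029
  V(3,3) = exp(-r*dt) * [p*25.160256 + (1-p)*45.360494] = 35.329215
  V(2,0) = exp(-r*dt) * [p*0.000000 + (1-p)*0.000000] = 0.000000
  V(2,1) = exp(-r*dt) * [p*0.000000 + (1-p)*12.900029] = 6.614032
  V(2,2) = exp(-r*dt) * [p*12.900029 + (1-p)*35.329215] = 24.303410
  V(1,0) = exp(-r*dt) * [p*0.000000 + (1-p)*6.614032] = 3.391110
  V(1,1) = exp(-r*dt) * [p*6.614032 + (1-p)*24.303410] = 15.634214
  V(0,0) = exp(-r*dt) * [p*3.391110 + (1-p)*15.634214] = 9.642989


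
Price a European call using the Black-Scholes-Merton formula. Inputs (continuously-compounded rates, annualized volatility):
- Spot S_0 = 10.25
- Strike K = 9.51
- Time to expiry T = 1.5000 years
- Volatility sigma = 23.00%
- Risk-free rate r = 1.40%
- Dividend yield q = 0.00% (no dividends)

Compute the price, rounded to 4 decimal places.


Answer: Price = 1.6268

Derivation:
d1 = (ln(S/K) + (r - q + 0.5*sigma^2) * T) / (sigma * sqrt(T)) = 0.48140933
d2 = d1 - sigma * sqrt(T) = 0.19971801
exp(-rT) = 0.97921896; exp(-qT) = 1.00000000
C = S_0 * exp(-qT) * N(d1) - K * exp(-rT) * N(d2)
N(d1) = 0.68488720; N(d2) = 0.57914943
C = 10.2500 * 1.00000000 * 0.68488720 - 9.5100 * 0.97921896 * 0.57914943 = 1.6268


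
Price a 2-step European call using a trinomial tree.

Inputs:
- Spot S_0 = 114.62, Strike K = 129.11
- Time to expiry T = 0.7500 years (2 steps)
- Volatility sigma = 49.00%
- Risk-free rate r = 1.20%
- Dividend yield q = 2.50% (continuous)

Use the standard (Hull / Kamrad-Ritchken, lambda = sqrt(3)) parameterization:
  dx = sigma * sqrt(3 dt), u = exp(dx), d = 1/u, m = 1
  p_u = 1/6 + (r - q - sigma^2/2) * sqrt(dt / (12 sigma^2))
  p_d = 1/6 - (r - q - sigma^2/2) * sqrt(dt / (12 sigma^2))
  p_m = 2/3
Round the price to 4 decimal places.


Answer: Price = V(0,0) = 12.6988

Derivation:
dt = T/N = 0.375000; dx = sigma*sqrt(3*dt) = 0.519723
u = exp(dx) = 1.681563; d = 1/u = 0.594685
p_u = 0.118666, p_m = 0.666667, p_d = 0.214667
Discount per step: exp(-r*dt) = 0.995510
Stock lattice S(k, j) with j the centered position index:
  k=0: S(0,+0) = 114.6200
  k=1: S(1,-1) = 68.1628; S(1,+0) = 114.6200; S(1,+1) = 192.7407
  k=2: S(2,-2) = 40.5354; S(2,-1) = 68.1628; S(2,+0) = 114.6200; S(2,+1) = 192.7407; S(2,+2) = 324.1056
Terminal payoffs V(N, j) = max(S_T - K, 0):
  V(2,-2) = 0.000000; V(2,-1) = 0.000000; V(2,+0) = 0.000000; V(2,+1) = 63.630706; V(2,+2) = 194.995564
Backward induction: V(k, j) = exp(-r*dt) * [p_u * V(k+1, j+1) + p_m * V(k+1, j) + p_d * V(k+1, j-1)]
  V(1,-1) = exp(-r*dt) * [p_u*0.000000 + p_m*0.000000 + p_d*0.000000] = 0.000000
  V(1,+0) = exp(-r*dt) * [p_u*63.630706 + p_m*0.000000 + p_d*0.000000] = 7.516923
  V(1,+1) = exp(-r*dt) * [p_u*194.995564 + p_m*63.630706 + p_d*0.000000] = 65.265532
  V(0,+0) = exp(-r*dt) * [p_u*65.265532 + p_m*7.516923 + p_d*0.000000] = 12.698833


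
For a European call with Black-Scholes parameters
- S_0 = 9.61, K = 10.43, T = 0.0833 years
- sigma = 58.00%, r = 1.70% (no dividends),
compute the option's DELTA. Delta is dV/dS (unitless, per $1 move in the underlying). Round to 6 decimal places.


d1 = -0.3969871261; d2 = -0.5643852145
phi(d1) = 0.3687125550; exp(-qT) = 1.0000000000; exp(-rT) = 0.9985849022
N(d1) = 0.3456884771
Delta = exp(-qT) * N(d1) = 1.0000000000 * 0.3456884771 = 0.345688

Answer: Delta = 0.345688


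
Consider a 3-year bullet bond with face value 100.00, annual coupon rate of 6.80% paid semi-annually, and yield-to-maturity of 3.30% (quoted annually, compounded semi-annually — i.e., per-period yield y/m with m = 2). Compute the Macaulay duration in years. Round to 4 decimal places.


Answer: Macaulay duration = 2.7767 years

Derivation:
Coupon per period c = face * coupon_rate / m = 3.400000
Periods per year m = 2; per-period yield y/m = 0.016500
Number of cashflows N = 6
Cashflows (t years, CF_t, discount factor 1/(1+y/m)^(m*t), PV):
  t = 0.5000: CF_t = 3.400000, DF = 0.983768, PV = 3.344811
  t = 1.0000: CF_t = 3.400000, DF = 0.967799, PV = 3.290517
  t = 1.5000: CF_t = 3.400000, DF = 0.952090, PV = 3.237105
  t = 2.0000: CF_t = 3.400000, DF = 0.936635, PV = 3.184560
  t = 2.5000: CF_t = 3.400000, DF = 0.921432, PV = 3.132867
  t = 3.0000: CF_t = 103.400000, DF = 0.906475, PV = 93.729487
Price P = sum_t PV_t = 109.919347
Macaulay numerator sum_t t * PV_t:
  t * PV_t at t = 0.5000: 1.672405
  t * PV_t at t = 1.0000: 3.290517
  t * PV_t at t = 1.5000: 4.855657
  t * PV_t at t = 2.0000: 6.369119
  t * PV_t at t = 2.5000: 7.832168
  t * PV_t at t = 3.0000: 281.188462
Macaulay duration D = (sum_t t * PV_t) / P = 305.208329 / 109.919347 = 2.776657


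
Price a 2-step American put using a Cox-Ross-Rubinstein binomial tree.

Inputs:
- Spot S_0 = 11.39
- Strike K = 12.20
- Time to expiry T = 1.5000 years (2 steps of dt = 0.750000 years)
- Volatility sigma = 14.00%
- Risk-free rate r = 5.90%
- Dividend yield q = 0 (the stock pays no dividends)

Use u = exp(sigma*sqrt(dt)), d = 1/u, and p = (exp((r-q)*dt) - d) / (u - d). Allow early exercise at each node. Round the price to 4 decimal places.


Answer: Price = V(0,0) = 0.8622

Derivation:
dt = T/N = 0.750000
u = exp(sigma*sqrt(dt)) = 1.128900; d = 1/u = 0.885818
p = (exp((r-q)*dt) - d) / (u - d) = 0.655851
Discount per step: exp(-r*dt) = 0.956715
Stock lattice S(k, i) with i counting down-moves:
  k=0: S(0,0) = 11.3900
  k=1: S(1,0) = 12.8582; S(1,1) = 10.0895
  k=2: S(2,0) = 14.5156; S(2,1) = 11.3900; S(2,2) = 8.9374
Terminal payoffs V(N, i) = max(K - S_T, 0):
  V(2,0) = 0.000000; V(2,1) = 0.810000; V(2,2) = 3.262565
Backward induction: V(k, i) = exp(-r*dt) * [p * V(k+1, i) + (1-p) * V(k+1, i+1)]; then take max(V_cont, immediate exercise) for American.
  V(1,0) = exp(-r*dt) * [p*0.000000 + (1-p)*0.810000] = 0.266694; exercise = 0.000000; V(1,0) = max -> 0.266694
  V(1,1) = exp(-r*dt) * [p*0.810000 + (1-p)*3.262565] = 1.582451; exercise = 2.110531; V(1,1) = max -> 2.110531
  V(0,0) = exp(-r*dt) * [p*0.266694 + (1-p)*2.110531] = 0.862237; exercise = 0.810000; V(0,0) = max -> 0.862237


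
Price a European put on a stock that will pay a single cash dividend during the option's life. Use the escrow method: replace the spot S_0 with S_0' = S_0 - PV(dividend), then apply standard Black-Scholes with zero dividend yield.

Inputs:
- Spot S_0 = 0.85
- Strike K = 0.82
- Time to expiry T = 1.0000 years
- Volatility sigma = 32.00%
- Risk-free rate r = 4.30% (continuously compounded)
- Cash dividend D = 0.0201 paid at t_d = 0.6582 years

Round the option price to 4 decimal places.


Answer: Price = 0.0818

Derivation:
PV(D) = D * exp(-r * t_d) = 0.0201 * 0.97209417 = 0.01953909
S_0' = S_0 - PV(D) = 0.8500 - 0.01953909 = 0.83046091
d1 = (ln(S_0'/K) + (r + sigma^2/2)*T) / (sigma*sqrt(T)) = 0.33398911
d2 = d1 - sigma*sqrt(T) = 0.01398911
exp(-rT) = 0.95791139
N(-d1) = 0.36919389; N(-d2) = 0.49441933
P = K * exp(-rT) * N(-d2) - S_0' * N(-d1) = 0.8200 * 0.95791139 * 0.49441933 - 0.83046091 * 0.36919389 = 0.0818


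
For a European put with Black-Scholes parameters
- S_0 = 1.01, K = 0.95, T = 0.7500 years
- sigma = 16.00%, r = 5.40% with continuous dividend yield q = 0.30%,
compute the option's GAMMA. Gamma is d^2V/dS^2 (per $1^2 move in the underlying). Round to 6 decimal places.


d1 = 0.7873154237; d2 = 0.6487513591
phi(d1) = 0.2926226683; exp(-qT) = 0.9977525294; exp(-rT) = 0.9603091645
Gamma = exp(-qT) * phi(d1) / (S * sigma * sqrt(T)) = 0.9977525294 * 0.2926226683 / (1.0100 * 0.1600 * 0.8660254038) = 2.086214

Answer: Gamma = 2.086214


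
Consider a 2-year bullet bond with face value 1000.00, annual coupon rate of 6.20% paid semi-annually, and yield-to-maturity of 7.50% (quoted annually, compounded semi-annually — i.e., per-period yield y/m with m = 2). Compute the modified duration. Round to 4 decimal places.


Answer: Modified duration = 1.8413

Derivation:
Coupon per period c = face * coupon_rate / m = 31.000000
Periods per year m = 2; per-period yield y/m = 0.037500
Number of cashflows N = 4
Cashflows (t years, CF_t, discount factor 1/(1+y/m)^(m*t), PV):
  t = 0.5000: CF_t = 31.000000, DF = 0.963855, PV = 29.879518
  t = 1.0000: CF_t = 31.000000, DF = 0.929017, PV = 28.799535
  t = 1.5000: CF_t = 31.000000, DF = 0.895438, PV = 27.758588
  t = 2.0000: CF_t = 1031.000000, DF = 0.863073, PV = 889.828361
Price P = sum_t PV_t = 976.266003
First compute Macaulay numerator sum_t t * PV_t:
  t * PV_t at t = 0.5000: 14.939759
  t * PV_t at t = 1.0000: 28.799535
  t * PV_t at t = 1.5000: 41.637883
  t * PV_t at t = 2.0000: 1779.656722
Macaulay duration D = 1865.033900 / 976.266003 = 1.910375
Modified duration = D / (1 + y/m) = 1.910375 / (1 + 0.037500) = 1.841325


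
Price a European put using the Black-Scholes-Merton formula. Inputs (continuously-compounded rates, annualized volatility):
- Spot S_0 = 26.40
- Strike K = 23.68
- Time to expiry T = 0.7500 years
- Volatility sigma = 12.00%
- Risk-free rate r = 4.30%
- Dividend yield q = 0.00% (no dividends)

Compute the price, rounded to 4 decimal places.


d1 = (ln(S/K) + (r - q + 0.5*sigma^2) * T) / (sigma * sqrt(T)) = 1.40857300
d2 = d1 - sigma * sqrt(T) = 1.30464995
exp(-rT) = 0.96826449; exp(-qT) = 1.00000000
P = K * exp(-rT) * N(-d2) - S_0 * exp(-qT) * N(-d1)
N(-d1) = 0.07948073; N(-d2) = 0.09600604
P = 23.6800 * 0.96826449 * 0.09600604 - 26.4000 * 1.00000000 * 0.07948073 = 0.1030

Answer: Price = 0.1030


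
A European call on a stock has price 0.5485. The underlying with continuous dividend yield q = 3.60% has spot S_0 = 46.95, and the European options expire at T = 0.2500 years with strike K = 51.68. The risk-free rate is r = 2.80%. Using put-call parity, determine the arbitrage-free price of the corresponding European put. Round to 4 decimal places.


Answer: Put price = 5.3387

Derivation:
Put-call parity: C - P = S_0 * exp(-qT) - K * exp(-rT).
S_0 * exp(-qT) = 46.9500 * 0.99104038 = 46.52934578
K * exp(-rT) = 51.6800 * 0.99302444 = 51.31950321
P = C - S*exp(-qT) + K*exp(-rT)
P = 0.5485 - 46.52934578 + 51.31950321 = 5.3387


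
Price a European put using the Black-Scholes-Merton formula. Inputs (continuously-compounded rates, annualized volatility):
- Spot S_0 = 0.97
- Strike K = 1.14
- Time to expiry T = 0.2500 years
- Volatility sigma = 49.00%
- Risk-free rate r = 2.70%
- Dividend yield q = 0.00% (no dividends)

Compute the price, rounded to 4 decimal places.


d1 = (ln(S/K) + (r - q + 0.5*sigma^2) * T) / (sigma * sqrt(T)) = -0.50908151
d2 = d1 - sigma * sqrt(T) = -0.75408151
exp(-rT) = 0.99327273; exp(-qT) = 1.00000000
P = K * exp(-rT) * N(-d2) - S_0 * exp(-qT) * N(-d1)
N(-d1) = 0.69465245; N(-d2) = 0.77459986
P = 1.1400 * 0.99327273 * 0.77459986 - 0.9700 * 1.00000000 * 0.69465245 = 0.2033

Answer: Price = 0.2033


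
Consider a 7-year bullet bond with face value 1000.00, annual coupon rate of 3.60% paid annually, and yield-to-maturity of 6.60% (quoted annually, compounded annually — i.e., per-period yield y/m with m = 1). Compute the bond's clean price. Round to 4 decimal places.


Answer: Price = 836.0420

Derivation:
Coupon per period c = face * coupon_rate / m = 36.000000
Periods per year m = 1; per-period yield y/m = 0.066000
Number of cashflows N = 7
Cashflows (t years, CF_t, discount factor 1/(1+y/m)^(m*t), PV):
  t = 1.0000: CF_t = 36.000000, DF = 0.938086, PV = 33.771107
  t = 2.0000: CF_t = 36.000000, DF = 0.880006, PV = 31.680213
  t = 3.0000: CF_t = 36.000000, DF = 0.825521, PV = 29.718774
  t = 4.0000: CF_t = 36.000000, DF = 0.774410, PV = 27.878775
  t = 5.0000: CF_t = 36.000000, DF = 0.726464, PV = 26.152697
  t = 6.0000: CF_t = 36.000000, DF = 0.681486, PV = 24.533487
  t = 7.0000: CF_t = 1036.000000, DF = 0.639292, PV = 662.306966
Price P = sum_t PV_t = 836.042017


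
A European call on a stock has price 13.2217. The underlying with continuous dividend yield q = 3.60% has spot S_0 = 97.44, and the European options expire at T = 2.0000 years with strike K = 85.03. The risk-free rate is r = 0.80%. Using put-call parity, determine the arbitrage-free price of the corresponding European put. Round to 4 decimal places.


Put-call parity: C - P = S_0 * exp(-qT) - K * exp(-rT).
S_0 * exp(-qT) = 97.4400 * 0.93053090 = 90.67093049
K * exp(-rT) = 85.0300 * 0.98412732 = 83.68034602
P = C - S*exp(-qT) + K*exp(-rT)
P = 13.2217 - 90.67093049 + 83.68034602 = 6.2311

Answer: Put price = 6.2311


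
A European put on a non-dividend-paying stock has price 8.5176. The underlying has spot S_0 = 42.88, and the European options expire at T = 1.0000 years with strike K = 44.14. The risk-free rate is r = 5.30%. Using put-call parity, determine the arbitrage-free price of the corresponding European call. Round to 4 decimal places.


Answer: Call price = 9.5361

Derivation:
Put-call parity: C - P = S_0 * exp(-qT) - K * exp(-rT).
S_0 * exp(-qT) = 42.8800 * 1.00000000 = 42.88000000
K * exp(-rT) = 44.1400 * 0.94838001 = 41.86149375
C = P + S*exp(-qT) - K*exp(-rT)
C = 8.5176 + 42.88000000 - 41.86149375 = 9.5361


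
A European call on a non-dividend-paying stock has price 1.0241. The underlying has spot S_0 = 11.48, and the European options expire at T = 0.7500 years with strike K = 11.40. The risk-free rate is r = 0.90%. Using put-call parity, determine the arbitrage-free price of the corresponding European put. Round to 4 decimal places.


Put-call parity: C - P = S_0 * exp(-qT) - K * exp(-rT).
S_0 * exp(-qT) = 11.4800 * 1.00000000 = 11.48000000
K * exp(-rT) = 11.4000 * 0.99327273 = 11.32330912
P = C - S*exp(-qT) + K*exp(-rT)
P = 1.0241 - 11.48000000 + 11.32330912 = 0.8674

Answer: Put price = 0.8674


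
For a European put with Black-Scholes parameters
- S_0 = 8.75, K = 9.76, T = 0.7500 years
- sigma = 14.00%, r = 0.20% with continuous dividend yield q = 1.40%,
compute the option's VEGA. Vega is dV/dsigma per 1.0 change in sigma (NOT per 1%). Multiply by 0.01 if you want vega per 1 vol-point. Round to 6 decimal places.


Answer: Vega = 1.969013

Derivation:
d1 = -0.9145945832; d2 = -1.0358381398
phi(d1) = 0.2625850737; exp(-qT) = 0.9895549326; exp(-rT) = 0.9985011244
Vega = S * exp(-qT) * phi(d1) * sqrt(T) = 8.7500 * 0.9895549326 * 0.2625850737 * 0.8660254038 = 1.969013


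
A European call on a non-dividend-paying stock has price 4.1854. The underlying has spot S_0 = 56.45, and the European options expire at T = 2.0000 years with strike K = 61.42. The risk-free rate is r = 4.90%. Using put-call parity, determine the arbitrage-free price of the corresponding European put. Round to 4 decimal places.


Put-call parity: C - P = S_0 * exp(-qT) - K * exp(-rT).
S_0 * exp(-qT) = 56.4500 * 1.00000000 = 56.45000000
K * exp(-rT) = 61.4200 * 0.90664890 = 55.68637567
P = C - S*exp(-qT) + K*exp(-rT)
P = 4.1854 - 56.45000000 + 55.68637567 = 3.4218

Answer: Put price = 3.4218


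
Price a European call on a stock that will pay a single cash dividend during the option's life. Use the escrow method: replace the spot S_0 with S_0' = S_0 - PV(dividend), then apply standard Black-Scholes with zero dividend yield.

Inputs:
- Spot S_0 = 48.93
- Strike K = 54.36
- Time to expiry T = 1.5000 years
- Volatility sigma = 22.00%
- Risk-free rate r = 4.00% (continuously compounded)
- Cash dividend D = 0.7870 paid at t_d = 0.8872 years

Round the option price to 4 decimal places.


PV(D) = D * exp(-r * t_d) = 0.7870 * 0.96513432 = 0.75956071
S_0' = S_0 - PV(D) = 48.9300 - 0.75956071 = 48.17043929
d1 = (ln(S_0'/K) + (r + sigma^2/2)*T) / (sigma*sqrt(T)) = -0.09123625
d2 = d1 - sigma*sqrt(T) = -0.36068012
exp(-rT) = 0.94176453
N(d1) = 0.46365243; N(d2) = 0.35916929
C = S_0' * N(d1) - K * exp(-rT) * N(d2) = 48.17043929 * 0.46365243 - 54.3600 * 0.94176453 * 0.35916929 = 3.9469

Answer: Price = 3.9469


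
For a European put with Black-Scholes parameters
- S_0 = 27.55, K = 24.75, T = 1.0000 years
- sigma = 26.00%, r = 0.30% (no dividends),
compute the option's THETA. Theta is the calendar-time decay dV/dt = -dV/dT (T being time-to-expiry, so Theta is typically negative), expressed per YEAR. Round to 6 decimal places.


d1 = 0.5537578715; d2 = 0.2937578715
phi(d1) = 0.3422333641; exp(-qT) = 1.0000000000; exp(-rT) = 0.9970044955
Theta = -S*exp(-qT)*phi(d1)*sigma/(2*sqrt(T)) + r*K*exp(-rT)*N(-d2) - q*S*exp(-qT)*N(-d1)
N(-d1) = 0.2898722818; N(-d2) = 0.3844714646; sqrt(T) = 1.0000000000
Term 1 = -27.5500 * 1.0000000000 * 0.3422333641 * 0.2600 / (2 * 1.0000000000) = -1.2257087935
Term 2 = 0.0030 * 24.7500 * 0.9970044955 * 0.3844714646 = 0.0284614936
Term 3 = 0 (no dividend yield, q = 0)
Theta = -1.2257087935 + (0.0284614936) + (0.0000000000) = -1.197247

Answer: Theta = -1.197247


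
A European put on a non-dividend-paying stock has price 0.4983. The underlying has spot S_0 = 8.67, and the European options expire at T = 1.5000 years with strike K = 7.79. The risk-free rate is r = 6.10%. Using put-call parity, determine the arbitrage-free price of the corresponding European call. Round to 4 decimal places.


Put-call parity: C - P = S_0 * exp(-qT) - K * exp(-rT).
S_0 * exp(-qT) = 8.6700 * 1.00000000 = 8.67000000
K * exp(-rT) = 7.7900 * 0.91256132 = 7.10885265
C = P + S*exp(-qT) - K*exp(-rT)
C = 0.4983 + 8.67000000 - 7.10885265 = 2.0594

Answer: Call price = 2.0594


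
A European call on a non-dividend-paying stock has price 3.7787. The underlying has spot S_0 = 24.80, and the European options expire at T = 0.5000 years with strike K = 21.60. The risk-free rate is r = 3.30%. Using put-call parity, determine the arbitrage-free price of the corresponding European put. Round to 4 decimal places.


Put-call parity: C - P = S_0 * exp(-qT) - K * exp(-rT).
S_0 * exp(-qT) = 24.8000 * 1.00000000 = 24.80000000
K * exp(-rT) = 21.6000 * 0.98363538 = 21.24652419
P = C - S*exp(-qT) + K*exp(-rT)
P = 3.7787 - 24.80000000 + 21.24652419 = 0.2252

Answer: Put price = 0.2252


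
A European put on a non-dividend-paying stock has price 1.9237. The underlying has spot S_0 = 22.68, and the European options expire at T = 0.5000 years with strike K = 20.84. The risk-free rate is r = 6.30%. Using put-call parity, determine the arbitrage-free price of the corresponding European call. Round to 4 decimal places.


Answer: Call price = 4.4099

Derivation:
Put-call parity: C - P = S_0 * exp(-qT) - K * exp(-rT).
S_0 * exp(-qT) = 22.6800 * 1.00000000 = 22.68000000
K * exp(-rT) = 20.8400 * 0.96899096 = 20.19377153
C = P + S*exp(-qT) - K*exp(-rT)
C = 1.9237 + 22.68000000 - 20.19377153 = 4.4099


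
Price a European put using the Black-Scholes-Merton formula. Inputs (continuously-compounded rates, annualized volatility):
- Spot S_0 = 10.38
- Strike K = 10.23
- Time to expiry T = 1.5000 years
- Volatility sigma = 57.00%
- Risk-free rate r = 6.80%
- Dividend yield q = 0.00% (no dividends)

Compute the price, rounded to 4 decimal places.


Answer: Price = 2.1421

Derivation:
d1 = (ln(S/K) + (r - q + 0.5*sigma^2) * T) / (sigma * sqrt(T)) = 0.51601337
d2 = d1 - sigma * sqrt(T) = -0.18209120
exp(-rT) = 0.90302955; exp(-qT) = 1.00000000
P = K * exp(-rT) * N(-d2) - S_0 * exp(-qT) * N(-d1)
N(-d1) = 0.30292253; N(-d2) = 0.57224442
P = 10.2300 * 0.90302955 * 0.57224442 - 10.3800 * 1.00000000 * 0.30292253 = 2.1421


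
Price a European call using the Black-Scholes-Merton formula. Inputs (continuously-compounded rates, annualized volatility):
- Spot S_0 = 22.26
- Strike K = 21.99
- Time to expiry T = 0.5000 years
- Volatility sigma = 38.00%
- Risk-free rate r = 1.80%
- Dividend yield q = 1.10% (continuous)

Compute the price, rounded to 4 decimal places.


d1 = (ln(S/K) + (r - q + 0.5*sigma^2) * T) / (sigma * sqrt(T)) = 0.19279282
d2 = d1 - sigma * sqrt(T) = -0.07590776
exp(-rT) = 0.99104038; exp(-qT) = 0.99451510
C = S_0 * exp(-qT) * N(d1) - K * exp(-rT) * N(d2)
N(d1) = 0.57643939; N(d2) = 0.46974624
C = 22.2600 * 0.99451510 * 0.57643939 - 21.9900 * 0.99104038 * 0.46974624 = 2.5240

Answer: Price = 2.5240


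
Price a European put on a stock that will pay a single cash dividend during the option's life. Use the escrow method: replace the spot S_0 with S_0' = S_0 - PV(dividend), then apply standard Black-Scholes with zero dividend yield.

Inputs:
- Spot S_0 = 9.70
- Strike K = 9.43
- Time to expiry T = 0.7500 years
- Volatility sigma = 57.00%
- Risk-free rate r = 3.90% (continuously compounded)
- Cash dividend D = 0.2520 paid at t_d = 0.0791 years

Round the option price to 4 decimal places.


Answer: Price = 1.6720

Derivation:
PV(D) = D * exp(-r * t_d) = 0.2520 * 0.99691985 = 0.25122380
S_0' = S_0 - PV(D) = 9.7000 - 0.25122380 = 9.44877620
d1 = (ln(S_0'/K) + (r + sigma^2/2)*T) / (sigma*sqrt(T)) = 0.31010118
d2 = d1 - sigma*sqrt(T) = -0.18353330
exp(-rT) = 0.97117364
N(-d1) = 0.37824201; N(-d2) = 0.57281020
P = K * exp(-rT) * N(-d2) - S_0' * N(-d1) = 9.4300 * 0.97117364 * 0.57281020 - 9.44877620 * 0.37824201 = 1.6720


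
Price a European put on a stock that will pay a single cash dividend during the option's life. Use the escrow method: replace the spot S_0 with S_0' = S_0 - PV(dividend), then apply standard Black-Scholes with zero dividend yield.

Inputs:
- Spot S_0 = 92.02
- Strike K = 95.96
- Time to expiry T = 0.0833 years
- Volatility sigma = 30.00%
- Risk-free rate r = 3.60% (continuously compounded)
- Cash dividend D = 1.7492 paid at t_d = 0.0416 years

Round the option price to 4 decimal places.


Answer: Price = 6.6061

Derivation:
PV(D) = D * exp(-r * t_d) = 1.7492 * 0.99850352 = 1.74658236
S_0' = S_0 - PV(D) = 92.0200 - 1.74658236 = 90.27341764
d1 = (ln(S_0'/K) + (r + sigma^2/2)*T) / (sigma*sqrt(T)) = -0.62760250
d2 = d1 - sigma*sqrt(T) = -0.71418772
exp(-rT) = 0.99700569
N(-d1) = 0.73486781; N(-d2) = 0.76244444
P = K * exp(-rT) * N(-d2) - S_0' * N(-d1) = 95.9600 * 0.99700569 * 0.76244444 - 90.27341764 * 0.73486781 = 6.6061


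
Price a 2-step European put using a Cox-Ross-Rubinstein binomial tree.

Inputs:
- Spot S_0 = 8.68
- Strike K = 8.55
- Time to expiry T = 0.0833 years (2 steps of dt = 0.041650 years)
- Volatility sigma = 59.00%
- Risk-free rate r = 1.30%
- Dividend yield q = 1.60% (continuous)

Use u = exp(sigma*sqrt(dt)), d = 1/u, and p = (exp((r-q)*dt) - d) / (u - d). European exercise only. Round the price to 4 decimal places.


Answer: Price = V(0,0) = 0.4858

Derivation:
dt = T/N = 0.041650
u = exp(sigma*sqrt(dt)) = 1.127958; d = 1/u = 0.886558
p = (exp((r-q)*dt) - d) / (u - d) = 0.469416
Discount per step: exp(-r*dt) = 0.999459
Stock lattice S(k, i) with i counting down-moves:
  k=0: S(0,0) = 8.6800
  k=1: S(1,0) = 9.7907; S(1,1) = 7.6953
  k=2: S(2,0) = 11.0435; S(2,1) = 8.6800; S(2,2) = 6.8223
Terminal payoffs V(N, i) = max(K - S_T, 0):
  V(2,0) = 0.000000; V(2,1) = 0.000000; V(2,2) = 1.727655
Backward induction: V(k, i) = exp(-r*dt) * [p * V(k+1, i) + (1-p) * V(k+1, i+1)].
  V(1,0) = exp(-r*dt) * [p*0.000000 + (1-p)*0.000000] = 0.000000
  V(1,1) = exp(-r*dt) * [p*0.000000 + (1-p)*1.727655] = 0.916169
  V(0,0) = exp(-r*dt) * [p*0.000000 + (1-p)*0.916169] = 0.485841


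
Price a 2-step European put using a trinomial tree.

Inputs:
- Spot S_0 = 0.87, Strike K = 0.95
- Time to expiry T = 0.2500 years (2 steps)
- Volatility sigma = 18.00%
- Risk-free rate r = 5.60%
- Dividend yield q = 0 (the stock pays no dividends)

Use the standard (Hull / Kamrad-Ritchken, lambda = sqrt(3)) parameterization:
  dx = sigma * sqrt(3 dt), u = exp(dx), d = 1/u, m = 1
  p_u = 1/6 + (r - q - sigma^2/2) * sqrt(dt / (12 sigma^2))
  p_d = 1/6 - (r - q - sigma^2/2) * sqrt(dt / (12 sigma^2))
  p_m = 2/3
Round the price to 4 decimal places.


Answer: Price = V(0,0) = 0.0769

Derivation:
dt = T/N = 0.125000; dx = sigma*sqrt(3*dt) = 0.110227
u = exp(dx) = 1.116532; d = 1/u = 0.895631
p_u = 0.189234, p_m = 0.666667, p_d = 0.144100
Discount per step: exp(-r*dt) = 0.993024
Stock lattice S(k, j) with j the centered position index:
  k=0: S(0,+0) = 0.8700
  k=1: S(1,-1) = 0.7792; S(1,+0) = 0.8700; S(1,+1) = 0.9714
  k=2: S(2,-2) = 0.6979; S(2,-1) = 0.7792; S(2,+0) = 0.8700; S(2,+1) = 0.9714; S(2,+2) = 1.0846
Terminal payoffs V(N, j) = max(K - S_T, 0):
  V(2,-2) = 0.252126; V(2,-1) = 0.170801; V(2,+0) = 0.080000; V(2,+1) = 0.000000; V(2,+2) = 0.000000
Backward induction: V(k, j) = exp(-r*dt) * [p_u * V(k+1, j+1) + p_m * V(k+1, j) + p_d * V(k+1, j-1)]
  V(1,-1) = exp(-r*dt) * [p_u*0.080000 + p_m*0.170801 + p_d*0.252126] = 0.164184
  V(1,+0) = exp(-r*dt) * [p_u*0.000000 + p_m*0.080000 + p_d*0.170801] = 0.077402
  V(1,+1) = exp(-r*dt) * [p_u*0.000000 + p_m*0.000000 + p_d*0.080000] = 0.011448
  V(0,+0) = exp(-r*dt) * [p_u*0.011448 + p_m*0.077402 + p_d*0.164184] = 0.076886


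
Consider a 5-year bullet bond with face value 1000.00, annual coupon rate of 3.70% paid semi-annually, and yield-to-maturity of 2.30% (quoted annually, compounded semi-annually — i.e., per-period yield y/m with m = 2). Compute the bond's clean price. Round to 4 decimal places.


Answer: Price = 1065.7688

Derivation:
Coupon per period c = face * coupon_rate / m = 18.500000
Periods per year m = 2; per-period yield y/m = 0.011500
Number of cashflows N = 10
Cashflows (t years, CF_t, discount factor 1/(1+y/m)^(m*t), PV):
  t = 0.5000: CF_t = 18.500000, DF = 0.988631, PV = 18.289669
  t = 1.0000: CF_t = 18.500000, DF = 0.977391, PV = 18.081729
  t = 1.5000: CF_t = 18.500000, DF = 0.966279, PV = 17.876153
  t = 2.0000: CF_t = 18.500000, DF = 0.955293, PV = 17.672915
  t = 2.5000: CF_t = 18.500000, DF = 0.944432, PV = 17.471987
  t = 3.0000: CF_t = 18.500000, DF = 0.933694, PV = 17.273343
  t = 3.5000: CF_t = 18.500000, DF = 0.923079, PV = 17.076958
  t = 4.0000: CF_t = 18.500000, DF = 0.912584, PV = 16.882806
  t = 4.5000: CF_t = 18.500000, DF = 0.902209, PV = 16.690861
  t = 5.0000: CF_t = 1018.500000, DF = 0.891951, PV = 908.452370
Price P = sum_t PV_t = 1065.768791


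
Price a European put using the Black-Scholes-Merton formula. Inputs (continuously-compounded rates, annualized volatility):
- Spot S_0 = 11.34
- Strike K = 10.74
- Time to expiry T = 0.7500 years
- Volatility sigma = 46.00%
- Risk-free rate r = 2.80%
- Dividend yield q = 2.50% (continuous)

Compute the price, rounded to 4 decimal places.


Answer: Price = 1.4195

Derivation:
d1 = (ln(S/K) + (r - q + 0.5*sigma^2) * T) / (sigma * sqrt(T)) = 0.34129235
d2 = d1 - sigma * sqrt(T) = -0.05707933
exp(-rT) = 0.97921896; exp(-qT) = 0.98142469
P = K * exp(-rT) * N(-d2) - S_0 * exp(-qT) * N(-d1)
N(-d1) = 0.36644175; N(-d2) = 0.52275900
P = 10.7400 * 0.97921896 * 0.52275900 - 11.3400 * 0.98142469 * 0.36644175 = 1.4195


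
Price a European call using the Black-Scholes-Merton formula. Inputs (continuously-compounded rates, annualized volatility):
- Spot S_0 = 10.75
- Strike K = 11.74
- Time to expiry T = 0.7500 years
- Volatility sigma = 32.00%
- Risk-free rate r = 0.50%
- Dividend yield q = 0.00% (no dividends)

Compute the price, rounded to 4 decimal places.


Answer: Price = 0.8203

Derivation:
d1 = (ln(S/K) + (r - q + 0.5*sigma^2) * T) / (sigma * sqrt(T)) = -0.16579356
d2 = d1 - sigma * sqrt(T) = -0.44292169
exp(-rT) = 0.99625702; exp(-qT) = 1.00000000
C = S_0 * exp(-qT) * N(d1) - K * exp(-rT) * N(d2)
N(d1) = 0.43415971; N(d2) = 0.32891119
C = 10.7500 * 1.00000000 * 0.43415971 - 11.7400 * 0.99625702 * 0.32891119 = 0.8203


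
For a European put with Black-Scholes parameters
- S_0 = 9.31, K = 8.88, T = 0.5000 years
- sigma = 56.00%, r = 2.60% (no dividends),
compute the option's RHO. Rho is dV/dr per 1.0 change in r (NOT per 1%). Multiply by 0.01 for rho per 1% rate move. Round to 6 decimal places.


d1 = 0.3502389141; d2 = -0.0457408833
phi(d1) = 0.3752089599; exp(-qT) = 1.0000000000; exp(-rT) = 0.9870841350
N(-d2) = 0.5182416111
Rho = -K*T*exp(-rT)*N(-d2) = -8.8800 * 0.5000 * 0.9870841350 * 0.5182416111 = -2.271273

Answer: Rho = -2.271273


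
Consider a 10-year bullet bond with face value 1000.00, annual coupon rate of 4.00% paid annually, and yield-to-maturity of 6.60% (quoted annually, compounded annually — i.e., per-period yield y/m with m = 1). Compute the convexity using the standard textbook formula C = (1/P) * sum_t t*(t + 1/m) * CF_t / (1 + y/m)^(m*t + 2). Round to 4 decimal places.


Answer: Convexity = 74.4664

Derivation:
Coupon per period c = face * coupon_rate / m = 40.000000
Periods per year m = 1; per-period yield y/m = 0.066000
Number of cashflows N = 10
Cashflows (t years, CF_t, discount factor 1/(1+y/m)^(m*t), PV):
  t = 1.0000: CF_t = 40.000000, DF = 0.938086, PV = 37.523452
  t = 2.0000: CF_t = 40.000000, DF = 0.880006, PV = 35.200237
  t = 3.0000: CF_t = 40.000000, DF = 0.825521, PV = 33.020860
  t = 4.0000: CF_t = 40.000000, DF = 0.774410, PV = 30.976416
  t = 5.0000: CF_t = 40.000000, DF = 0.726464, PV = 29.058552
  t = 6.0000: CF_t = 40.000000, DF = 0.681486, PV = 27.259430
  t = 7.0000: CF_t = 40.000000, DF = 0.639292, PV = 25.571698
  t = 8.0000: CF_t = 40.000000, DF = 0.599711, PV = 23.988459
  t = 9.0000: CF_t = 40.000000, DF = 0.562581, PV = 22.503245
  t = 10.0000: CF_t = 1040.000000, DF = 0.527750, PV = 548.859635
Price P = sum_t PV_t = 813.961983
Convexity numerator sum_t t*(t + 1/m) * CF_t / (1+y/m)^(m*t + 2):
  t = 1.0000: term = 66.041720
  t = 2.0000: term = 185.858498
  t = 3.0000: term = 348.702623
  t = 4.0000: term = 545.188591
  t = 5.0000: term = 767.150925
  t = 6.0000: term = 1007.515287
  t = 7.0000: term = 1260.181722
  t = 8.0000: term = 1519.918989
  t = 9.0000: term = 1782.268983
  t = 10.0000: term = 53129.969692
Convexity = (1/P) * sum = 60612.797030 / 813.961983 = 74.466373


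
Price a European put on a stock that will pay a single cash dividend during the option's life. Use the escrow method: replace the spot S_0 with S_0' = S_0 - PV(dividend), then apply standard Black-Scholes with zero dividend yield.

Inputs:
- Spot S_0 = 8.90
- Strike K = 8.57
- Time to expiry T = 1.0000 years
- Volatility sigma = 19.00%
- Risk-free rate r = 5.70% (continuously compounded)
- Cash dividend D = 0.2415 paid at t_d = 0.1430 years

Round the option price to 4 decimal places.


Answer: Price = 0.3909

Derivation:
PV(D) = D * exp(-r * t_d) = 0.2415 * 0.99188213 = 0.23953953
S_0' = S_0 - PV(D) = 8.9000 - 0.23953953 = 8.66046047
d1 = (ln(S_0'/K) + (r + sigma^2/2)*T) / (sigma*sqrt(T)) = 0.45026400
d2 = d1 - sigma*sqrt(T) = 0.26026400
exp(-rT) = 0.94459407
N(-d1) = 0.32626005; N(-d2) = 0.39733007
P = K * exp(-rT) * N(-d2) - S_0' * N(-d1) = 8.5700 * 0.94459407 * 0.39733007 - 8.66046047 * 0.32626005 = 0.3909


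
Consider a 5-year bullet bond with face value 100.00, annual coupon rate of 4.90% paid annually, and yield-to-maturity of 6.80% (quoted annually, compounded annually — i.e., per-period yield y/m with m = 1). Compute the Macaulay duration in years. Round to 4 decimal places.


Coupon per period c = face * coupon_rate / m = 4.900000
Periods per year m = 1; per-period yield y/m = 0.068000
Number of cashflows N = 5
Cashflows (t years, CF_t, discount factor 1/(1+y/m)^(m*t), PV):
  t = 1.0000: CF_t = 4.900000, DF = 0.936330, PV = 4.588015
  t = 2.0000: CF_t = 4.900000, DF = 0.876713, PV = 4.295894
  t = 3.0000: CF_t = 4.900000, DF = 0.820892, PV = 4.022373
  t = 4.0000: CF_t = 4.900000, DF = 0.768626, PV = 3.766267
  t = 5.0000: CF_t = 104.900000, DF = 0.719687, PV = 75.495180
Price P = sum_t PV_t = 92.167729
Macaulay numerator sum_t t * PV_t:
  t * PV_t at t = 1.0000: 4.588015
  t * PV_t at t = 2.0000: 8.591788
  t * PV_t at t = 3.0000: 12.067118
  t * PV_t at t = 4.0000: 15.065067
  t * PV_t at t = 5.0000: 377.475900
Macaulay duration D = (sum_t t * PV_t) / P = 417.787888 / 92.167729 = 4.532909

Answer: Macaulay duration = 4.5329 years
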